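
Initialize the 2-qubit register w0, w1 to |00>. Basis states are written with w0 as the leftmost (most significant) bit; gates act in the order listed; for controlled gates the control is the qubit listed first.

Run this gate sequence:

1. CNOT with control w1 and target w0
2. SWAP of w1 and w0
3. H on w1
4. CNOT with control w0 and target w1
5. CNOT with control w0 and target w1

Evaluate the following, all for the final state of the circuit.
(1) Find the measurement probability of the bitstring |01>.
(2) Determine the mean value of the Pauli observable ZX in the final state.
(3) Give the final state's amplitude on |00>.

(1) Outcome |01> occurs with probability 1/2.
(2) The observable ZX averages to 1.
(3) The final state's coefficient on |00> equals sqrt(2)/2.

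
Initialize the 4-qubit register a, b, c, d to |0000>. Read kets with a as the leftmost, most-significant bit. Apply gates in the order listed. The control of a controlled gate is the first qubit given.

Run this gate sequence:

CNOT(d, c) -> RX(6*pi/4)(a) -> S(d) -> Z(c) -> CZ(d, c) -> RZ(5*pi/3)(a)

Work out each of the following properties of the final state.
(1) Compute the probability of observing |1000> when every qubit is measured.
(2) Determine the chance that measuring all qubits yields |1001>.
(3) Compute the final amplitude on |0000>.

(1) Outcome |1000> occurs with probability 1/2.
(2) The probability of measuring |1001> is 0.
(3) |0000> carries amplitude sqrt(2)*exp(I*pi/6)/2 in the final state.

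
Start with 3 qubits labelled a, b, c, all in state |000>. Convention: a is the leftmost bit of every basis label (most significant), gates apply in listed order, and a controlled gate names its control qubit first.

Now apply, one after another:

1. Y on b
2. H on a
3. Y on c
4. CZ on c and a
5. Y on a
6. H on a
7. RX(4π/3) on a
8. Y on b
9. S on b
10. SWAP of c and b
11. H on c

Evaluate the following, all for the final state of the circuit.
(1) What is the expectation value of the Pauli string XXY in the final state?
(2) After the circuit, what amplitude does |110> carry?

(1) The expectation value of XXY is 0.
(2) The final state's coefficient on |110> equals sqrt(6)*I/4.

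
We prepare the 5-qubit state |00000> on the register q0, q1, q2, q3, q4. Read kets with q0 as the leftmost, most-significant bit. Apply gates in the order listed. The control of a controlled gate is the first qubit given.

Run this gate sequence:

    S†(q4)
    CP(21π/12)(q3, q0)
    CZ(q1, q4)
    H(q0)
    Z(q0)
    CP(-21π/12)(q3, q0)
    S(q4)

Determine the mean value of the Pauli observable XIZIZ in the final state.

In the final state, XIZIZ has expectation -1.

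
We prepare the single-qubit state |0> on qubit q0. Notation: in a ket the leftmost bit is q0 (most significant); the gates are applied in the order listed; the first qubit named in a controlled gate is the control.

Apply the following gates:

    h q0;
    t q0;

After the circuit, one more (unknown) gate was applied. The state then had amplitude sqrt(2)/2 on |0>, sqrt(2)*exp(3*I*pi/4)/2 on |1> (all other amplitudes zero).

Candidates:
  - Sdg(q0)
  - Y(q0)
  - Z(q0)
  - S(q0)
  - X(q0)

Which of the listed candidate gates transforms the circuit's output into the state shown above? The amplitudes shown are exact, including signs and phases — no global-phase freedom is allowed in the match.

The applied gate was S(q0).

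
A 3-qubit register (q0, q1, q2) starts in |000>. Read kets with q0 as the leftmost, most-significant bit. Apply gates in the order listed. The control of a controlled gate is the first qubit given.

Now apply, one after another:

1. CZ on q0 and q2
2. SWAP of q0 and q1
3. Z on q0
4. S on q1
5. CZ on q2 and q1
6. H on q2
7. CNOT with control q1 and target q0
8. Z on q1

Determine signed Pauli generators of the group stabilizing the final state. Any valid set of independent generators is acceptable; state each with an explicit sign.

The stabilizer group can be generated by +IIX, +ZII, +IZI, among other valid generating sets.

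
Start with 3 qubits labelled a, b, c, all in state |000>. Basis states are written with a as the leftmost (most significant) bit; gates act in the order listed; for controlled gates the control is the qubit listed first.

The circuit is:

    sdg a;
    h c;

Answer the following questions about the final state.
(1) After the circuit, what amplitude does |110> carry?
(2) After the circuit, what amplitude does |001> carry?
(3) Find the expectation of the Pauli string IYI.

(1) |110> carries amplitude 0 in the final state.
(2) The amplitude on |001> is sqrt(2)/2.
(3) The observable IYI averages to 0.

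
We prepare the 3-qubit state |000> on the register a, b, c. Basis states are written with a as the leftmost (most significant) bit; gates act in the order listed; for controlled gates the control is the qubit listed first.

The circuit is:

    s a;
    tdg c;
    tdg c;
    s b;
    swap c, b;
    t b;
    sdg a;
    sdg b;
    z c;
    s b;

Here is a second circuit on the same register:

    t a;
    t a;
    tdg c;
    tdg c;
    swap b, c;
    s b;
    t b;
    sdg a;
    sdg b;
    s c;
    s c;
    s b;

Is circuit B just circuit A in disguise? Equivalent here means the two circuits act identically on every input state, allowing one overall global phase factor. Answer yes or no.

No, they are not equivalent — no single phase factor reconciles the two unitaries.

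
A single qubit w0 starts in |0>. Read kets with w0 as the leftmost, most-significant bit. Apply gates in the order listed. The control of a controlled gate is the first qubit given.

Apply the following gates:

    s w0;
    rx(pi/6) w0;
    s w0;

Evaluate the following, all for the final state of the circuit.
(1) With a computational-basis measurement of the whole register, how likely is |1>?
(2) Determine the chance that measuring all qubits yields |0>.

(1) Outcome |1> occurs with probability 1/2 - sqrt(3)/4.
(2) A full measurement returns |0> with probability sqrt(3)/4 + 1/2.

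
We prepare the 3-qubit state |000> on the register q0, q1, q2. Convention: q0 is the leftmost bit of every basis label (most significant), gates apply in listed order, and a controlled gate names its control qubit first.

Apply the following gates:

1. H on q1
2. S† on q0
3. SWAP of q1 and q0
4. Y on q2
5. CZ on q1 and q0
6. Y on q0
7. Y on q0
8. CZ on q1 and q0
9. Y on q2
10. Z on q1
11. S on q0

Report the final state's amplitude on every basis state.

The final amplitudes are sqrt(2)/2 on |000>, sqrt(2)*I/2 on |100>, and 0 on every other basis state.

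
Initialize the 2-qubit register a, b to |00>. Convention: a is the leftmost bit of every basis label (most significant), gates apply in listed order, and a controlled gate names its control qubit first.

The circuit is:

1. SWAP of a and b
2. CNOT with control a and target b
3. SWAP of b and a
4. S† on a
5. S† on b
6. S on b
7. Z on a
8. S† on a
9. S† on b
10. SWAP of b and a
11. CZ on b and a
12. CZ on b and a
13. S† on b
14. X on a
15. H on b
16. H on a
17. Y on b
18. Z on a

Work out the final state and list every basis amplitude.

The final amplitudes are -I/2 on |00>, I/2 on |01>, -I/2 on |10>, I/2 on |11>. Key observation: steps 11-12 multiply out to the identity, so the circuit reduces to the remaining gates.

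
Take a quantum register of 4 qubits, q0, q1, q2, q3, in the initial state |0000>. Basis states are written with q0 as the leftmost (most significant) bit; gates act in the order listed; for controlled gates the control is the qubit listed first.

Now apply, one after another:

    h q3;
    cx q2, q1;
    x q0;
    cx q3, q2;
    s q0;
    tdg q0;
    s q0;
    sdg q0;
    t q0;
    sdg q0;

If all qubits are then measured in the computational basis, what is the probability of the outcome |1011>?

Outcome |1011> occurs with probability 1/2. Key observation: gates 5-10 undo each other exactly, leaving only the rest of the circuit to track.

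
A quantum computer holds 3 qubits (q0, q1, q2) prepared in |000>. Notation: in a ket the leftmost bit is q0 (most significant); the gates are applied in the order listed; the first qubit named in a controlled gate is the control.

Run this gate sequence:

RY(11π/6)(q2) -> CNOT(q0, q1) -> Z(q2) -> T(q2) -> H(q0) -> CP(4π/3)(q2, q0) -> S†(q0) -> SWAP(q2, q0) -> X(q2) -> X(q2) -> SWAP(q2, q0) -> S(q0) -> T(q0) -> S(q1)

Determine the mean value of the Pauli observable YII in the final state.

The expectation value of YII is sqrt(6)/16 + 5*sqrt(2)/16. Key observation: the block from step 7 through step 12 cancels to the identity and can be dropped.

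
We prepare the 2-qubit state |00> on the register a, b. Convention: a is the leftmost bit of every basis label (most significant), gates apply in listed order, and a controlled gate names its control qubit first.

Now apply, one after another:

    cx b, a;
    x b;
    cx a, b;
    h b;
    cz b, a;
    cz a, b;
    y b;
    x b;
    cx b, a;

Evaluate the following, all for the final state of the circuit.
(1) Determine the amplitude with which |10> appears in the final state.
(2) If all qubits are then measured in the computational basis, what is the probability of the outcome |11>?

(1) |10> carries amplitude 0 in the final state.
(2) The probability of measuring |11> is 1/2.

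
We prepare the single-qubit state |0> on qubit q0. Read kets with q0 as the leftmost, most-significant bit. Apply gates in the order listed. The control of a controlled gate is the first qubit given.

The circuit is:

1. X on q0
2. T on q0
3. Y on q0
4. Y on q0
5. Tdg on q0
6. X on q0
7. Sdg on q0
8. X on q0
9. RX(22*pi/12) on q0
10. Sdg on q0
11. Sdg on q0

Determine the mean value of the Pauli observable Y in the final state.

The observable Y averages to 1/2. Key observation: gates 1-6 undo each other exactly, leaving only the rest of the circuit to track.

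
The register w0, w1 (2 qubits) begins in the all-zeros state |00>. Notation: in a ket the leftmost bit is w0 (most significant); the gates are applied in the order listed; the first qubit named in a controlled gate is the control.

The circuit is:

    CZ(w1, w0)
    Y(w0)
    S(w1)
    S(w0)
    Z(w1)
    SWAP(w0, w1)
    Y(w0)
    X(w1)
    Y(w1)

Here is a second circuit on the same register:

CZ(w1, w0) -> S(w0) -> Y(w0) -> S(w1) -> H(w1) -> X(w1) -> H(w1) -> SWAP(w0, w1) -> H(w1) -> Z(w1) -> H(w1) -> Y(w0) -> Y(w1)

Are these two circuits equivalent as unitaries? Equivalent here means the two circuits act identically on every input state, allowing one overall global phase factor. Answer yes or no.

No: there is an input state on which the two circuits produce genuinely different outputs (not merely differing by a phase).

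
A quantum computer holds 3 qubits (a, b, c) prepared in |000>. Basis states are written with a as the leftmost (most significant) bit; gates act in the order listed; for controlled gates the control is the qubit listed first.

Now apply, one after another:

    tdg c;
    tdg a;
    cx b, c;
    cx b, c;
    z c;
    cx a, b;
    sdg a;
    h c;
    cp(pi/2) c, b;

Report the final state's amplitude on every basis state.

The resulting statevector has amplitude sqrt(2)/2 on |000>, sqrt(2)/2 on |001>, and 0 on every other basis state. Key observation: the block from step 3 through step 4 cancels to the identity and can be dropped.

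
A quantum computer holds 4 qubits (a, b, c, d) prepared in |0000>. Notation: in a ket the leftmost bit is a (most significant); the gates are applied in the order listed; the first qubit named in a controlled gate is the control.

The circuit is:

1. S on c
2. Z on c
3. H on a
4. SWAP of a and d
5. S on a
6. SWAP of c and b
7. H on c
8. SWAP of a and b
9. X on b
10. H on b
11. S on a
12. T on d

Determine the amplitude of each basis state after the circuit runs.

The final amplitudes are sqrt(2)/4 on |0000>, sqrt(2)*exp(I*pi/4)/4 on |0001>, sqrt(2)/4 on |0010>, sqrt(2)*exp(I*pi/4)/4 on |0011>, -sqrt(2)/4 on |0100>, -sqrt(2)*exp(I*pi/4)/4 on |0101>, -sqrt(2)/4 on |0110>, -sqrt(2)*exp(I*pi/4)/4 on |0111>, 0 on |1000>, 0 on |1001>, 0 on |1010>, 0 on |1011>, 0 on |1100>, 0 on |1101>, 0 on |1110>, 0 on |1111>.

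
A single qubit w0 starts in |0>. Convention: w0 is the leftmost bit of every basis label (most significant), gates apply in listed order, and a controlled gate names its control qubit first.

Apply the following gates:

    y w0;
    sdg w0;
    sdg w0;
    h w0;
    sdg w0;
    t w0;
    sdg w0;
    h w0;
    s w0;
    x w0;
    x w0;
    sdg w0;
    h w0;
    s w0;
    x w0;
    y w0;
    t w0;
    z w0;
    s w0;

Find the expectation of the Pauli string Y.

The observable Y averages to -1.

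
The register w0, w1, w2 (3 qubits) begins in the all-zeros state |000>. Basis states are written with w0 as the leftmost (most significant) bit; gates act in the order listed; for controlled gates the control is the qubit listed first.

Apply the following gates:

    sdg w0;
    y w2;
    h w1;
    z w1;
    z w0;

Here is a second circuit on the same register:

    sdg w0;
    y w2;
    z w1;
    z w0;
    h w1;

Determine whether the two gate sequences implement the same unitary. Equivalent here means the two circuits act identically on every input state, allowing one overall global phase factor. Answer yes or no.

No — the two circuits implement different unitaries, even allowing a global phase.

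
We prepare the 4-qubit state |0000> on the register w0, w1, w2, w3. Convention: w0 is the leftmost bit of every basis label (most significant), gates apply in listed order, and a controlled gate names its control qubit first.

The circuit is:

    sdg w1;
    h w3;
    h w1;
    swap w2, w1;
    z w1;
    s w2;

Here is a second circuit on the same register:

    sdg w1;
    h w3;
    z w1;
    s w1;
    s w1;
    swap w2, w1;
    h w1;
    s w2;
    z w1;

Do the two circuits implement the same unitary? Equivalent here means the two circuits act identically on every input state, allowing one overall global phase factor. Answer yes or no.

No — the two circuits implement different unitaries, even allowing a global phase.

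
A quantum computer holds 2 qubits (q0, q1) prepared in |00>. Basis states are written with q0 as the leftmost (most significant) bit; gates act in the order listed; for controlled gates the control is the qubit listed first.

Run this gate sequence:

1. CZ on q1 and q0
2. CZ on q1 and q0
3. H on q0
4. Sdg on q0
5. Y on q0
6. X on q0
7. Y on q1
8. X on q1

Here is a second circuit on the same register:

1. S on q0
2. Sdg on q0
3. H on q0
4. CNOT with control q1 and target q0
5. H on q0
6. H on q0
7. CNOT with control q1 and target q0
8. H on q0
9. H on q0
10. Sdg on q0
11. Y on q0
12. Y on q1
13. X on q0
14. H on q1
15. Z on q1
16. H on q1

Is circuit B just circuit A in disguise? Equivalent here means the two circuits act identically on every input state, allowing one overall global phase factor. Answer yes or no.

Yes: on every input state the two circuits agree up to one overall phase factor.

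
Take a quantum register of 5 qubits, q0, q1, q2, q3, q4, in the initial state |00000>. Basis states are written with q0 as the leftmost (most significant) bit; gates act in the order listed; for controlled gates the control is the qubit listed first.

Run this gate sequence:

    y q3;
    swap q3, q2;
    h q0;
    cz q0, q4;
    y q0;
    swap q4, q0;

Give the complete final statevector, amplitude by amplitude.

After the circuit, the state carries amplitude sqrt(2)/2 on |00100>, -sqrt(2)/2 on |00101>, and 0 on every other basis state.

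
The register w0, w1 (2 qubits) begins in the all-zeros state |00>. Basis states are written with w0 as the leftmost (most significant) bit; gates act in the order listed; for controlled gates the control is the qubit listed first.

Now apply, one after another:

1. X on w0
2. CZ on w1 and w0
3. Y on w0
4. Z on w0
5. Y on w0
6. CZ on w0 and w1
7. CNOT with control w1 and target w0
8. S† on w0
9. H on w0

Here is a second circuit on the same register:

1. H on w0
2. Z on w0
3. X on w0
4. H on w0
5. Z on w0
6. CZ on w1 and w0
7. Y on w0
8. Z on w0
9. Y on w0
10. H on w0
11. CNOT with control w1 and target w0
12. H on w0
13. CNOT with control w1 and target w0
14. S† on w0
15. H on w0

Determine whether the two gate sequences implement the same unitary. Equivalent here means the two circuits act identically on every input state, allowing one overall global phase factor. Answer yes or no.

Yes — the two circuits implement the same unitary up to a global phase.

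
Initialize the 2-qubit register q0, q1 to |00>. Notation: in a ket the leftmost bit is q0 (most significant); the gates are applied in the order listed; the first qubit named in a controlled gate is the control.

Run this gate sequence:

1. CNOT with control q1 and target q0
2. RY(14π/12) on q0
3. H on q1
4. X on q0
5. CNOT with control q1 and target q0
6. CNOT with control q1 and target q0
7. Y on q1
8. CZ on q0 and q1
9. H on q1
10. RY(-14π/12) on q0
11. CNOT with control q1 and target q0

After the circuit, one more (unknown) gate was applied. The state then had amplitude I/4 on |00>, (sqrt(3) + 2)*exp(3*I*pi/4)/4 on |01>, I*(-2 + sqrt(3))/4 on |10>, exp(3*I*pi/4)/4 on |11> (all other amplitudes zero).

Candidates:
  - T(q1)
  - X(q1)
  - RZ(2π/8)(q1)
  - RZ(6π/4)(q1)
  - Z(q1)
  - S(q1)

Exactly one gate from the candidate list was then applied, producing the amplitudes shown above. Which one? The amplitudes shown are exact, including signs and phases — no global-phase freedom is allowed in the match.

It was T(q1) that produced the state shown.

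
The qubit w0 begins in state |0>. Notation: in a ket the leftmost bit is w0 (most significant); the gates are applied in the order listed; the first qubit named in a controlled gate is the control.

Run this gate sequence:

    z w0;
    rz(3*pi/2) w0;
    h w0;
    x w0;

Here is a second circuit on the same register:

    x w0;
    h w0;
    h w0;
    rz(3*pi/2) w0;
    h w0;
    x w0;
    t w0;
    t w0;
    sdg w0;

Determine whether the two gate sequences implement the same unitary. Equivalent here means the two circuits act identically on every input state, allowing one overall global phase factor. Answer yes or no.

No — the two circuits implement different unitaries, even allowing a global phase.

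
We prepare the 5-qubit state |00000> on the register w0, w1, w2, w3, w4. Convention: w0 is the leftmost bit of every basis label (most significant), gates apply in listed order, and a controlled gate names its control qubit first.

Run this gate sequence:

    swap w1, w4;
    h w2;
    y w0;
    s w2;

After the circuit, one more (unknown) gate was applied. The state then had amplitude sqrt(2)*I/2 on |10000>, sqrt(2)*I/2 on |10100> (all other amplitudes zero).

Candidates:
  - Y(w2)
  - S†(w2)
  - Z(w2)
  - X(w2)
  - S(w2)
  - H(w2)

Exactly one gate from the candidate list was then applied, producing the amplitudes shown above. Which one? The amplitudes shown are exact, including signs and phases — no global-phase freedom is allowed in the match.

The applied gate was S†(w2).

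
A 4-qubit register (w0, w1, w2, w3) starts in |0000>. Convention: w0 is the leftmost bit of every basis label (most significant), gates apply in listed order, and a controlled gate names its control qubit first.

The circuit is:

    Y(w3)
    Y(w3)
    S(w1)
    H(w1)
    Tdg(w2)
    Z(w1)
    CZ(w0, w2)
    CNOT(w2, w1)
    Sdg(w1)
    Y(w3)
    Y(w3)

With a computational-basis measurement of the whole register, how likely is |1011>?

The probability of measuring |1011> is 0.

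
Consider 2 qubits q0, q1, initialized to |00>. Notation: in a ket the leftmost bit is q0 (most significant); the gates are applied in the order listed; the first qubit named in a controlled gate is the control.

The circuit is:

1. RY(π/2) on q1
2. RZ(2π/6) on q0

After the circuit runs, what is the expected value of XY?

In the final state, XY has expectation 0.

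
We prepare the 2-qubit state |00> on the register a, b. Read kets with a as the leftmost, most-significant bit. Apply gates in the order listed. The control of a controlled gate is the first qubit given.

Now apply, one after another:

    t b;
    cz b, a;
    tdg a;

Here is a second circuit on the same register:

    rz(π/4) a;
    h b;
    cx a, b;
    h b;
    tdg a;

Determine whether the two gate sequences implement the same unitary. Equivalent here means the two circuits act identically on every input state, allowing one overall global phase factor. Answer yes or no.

No — the two circuits implement different unitaries, even allowing a global phase.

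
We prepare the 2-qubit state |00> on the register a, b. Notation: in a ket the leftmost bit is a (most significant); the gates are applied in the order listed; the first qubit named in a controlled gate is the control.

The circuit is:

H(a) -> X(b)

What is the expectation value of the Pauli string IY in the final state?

In the final state, IY has expectation 0.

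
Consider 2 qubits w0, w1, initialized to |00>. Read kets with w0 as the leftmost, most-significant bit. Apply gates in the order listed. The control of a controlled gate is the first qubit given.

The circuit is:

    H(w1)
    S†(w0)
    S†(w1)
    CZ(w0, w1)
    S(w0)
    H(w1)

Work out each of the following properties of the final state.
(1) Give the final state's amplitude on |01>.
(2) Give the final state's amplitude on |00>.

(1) The amplitude on |01> is 1/2 + I/2.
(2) |00> carries amplitude 1/2 - I/2 in the final state.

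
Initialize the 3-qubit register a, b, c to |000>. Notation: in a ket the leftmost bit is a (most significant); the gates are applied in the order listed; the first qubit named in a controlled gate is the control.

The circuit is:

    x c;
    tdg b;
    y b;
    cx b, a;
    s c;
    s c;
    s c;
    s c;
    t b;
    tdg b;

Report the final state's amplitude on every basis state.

The resulting statevector has amplitude I on |111>, and 0 on every other basis state.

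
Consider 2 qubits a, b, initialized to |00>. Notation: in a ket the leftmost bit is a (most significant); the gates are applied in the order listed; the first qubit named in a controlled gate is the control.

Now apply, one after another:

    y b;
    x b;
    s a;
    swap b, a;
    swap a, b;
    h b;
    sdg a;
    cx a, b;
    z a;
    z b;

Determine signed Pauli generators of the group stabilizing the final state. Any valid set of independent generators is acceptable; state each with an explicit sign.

The stabilizer group can be generated by -IX, +ZI, among other valid generating sets.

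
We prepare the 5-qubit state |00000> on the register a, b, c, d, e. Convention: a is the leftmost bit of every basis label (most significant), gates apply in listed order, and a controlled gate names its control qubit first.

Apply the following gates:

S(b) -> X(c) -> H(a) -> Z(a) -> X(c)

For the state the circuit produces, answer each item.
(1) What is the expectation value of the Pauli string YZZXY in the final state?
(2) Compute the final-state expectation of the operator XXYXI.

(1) In the final state, YZZXY has expectation 0.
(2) The expectation value of XXYXI is 0.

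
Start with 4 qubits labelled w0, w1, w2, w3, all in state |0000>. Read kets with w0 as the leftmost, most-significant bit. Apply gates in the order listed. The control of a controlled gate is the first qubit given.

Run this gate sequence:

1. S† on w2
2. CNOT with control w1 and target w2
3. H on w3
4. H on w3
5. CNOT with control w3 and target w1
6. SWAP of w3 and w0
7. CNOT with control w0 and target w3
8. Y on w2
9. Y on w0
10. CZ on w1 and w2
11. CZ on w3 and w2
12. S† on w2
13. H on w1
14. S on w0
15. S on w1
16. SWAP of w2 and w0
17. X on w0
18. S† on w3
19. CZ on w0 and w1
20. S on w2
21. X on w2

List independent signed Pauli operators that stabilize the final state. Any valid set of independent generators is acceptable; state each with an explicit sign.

The stabilizer group can be generated by +IYII, +ZIII, +IIZI, +IIIZ, among other valid generating sets. Key observation: steps 3-4 multiply out to the identity, so the circuit reduces to the remaining gates.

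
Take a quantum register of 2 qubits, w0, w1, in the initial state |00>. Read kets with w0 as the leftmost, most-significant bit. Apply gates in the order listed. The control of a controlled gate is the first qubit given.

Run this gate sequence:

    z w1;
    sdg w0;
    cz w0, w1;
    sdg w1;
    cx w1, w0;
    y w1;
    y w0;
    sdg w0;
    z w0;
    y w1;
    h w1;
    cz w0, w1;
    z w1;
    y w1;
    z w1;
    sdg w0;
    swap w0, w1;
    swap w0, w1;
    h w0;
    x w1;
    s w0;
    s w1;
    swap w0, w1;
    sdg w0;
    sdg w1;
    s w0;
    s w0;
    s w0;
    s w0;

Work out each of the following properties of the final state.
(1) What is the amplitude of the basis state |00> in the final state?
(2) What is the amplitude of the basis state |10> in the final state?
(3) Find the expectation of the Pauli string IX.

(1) |00> carries amplitude 1/2 in the final state. Key observation: the block from step 26 through step 29 cancels to the identity and can be dropped.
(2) The final state's coefficient on |10> equals 1/2.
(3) The observable IX averages to -1.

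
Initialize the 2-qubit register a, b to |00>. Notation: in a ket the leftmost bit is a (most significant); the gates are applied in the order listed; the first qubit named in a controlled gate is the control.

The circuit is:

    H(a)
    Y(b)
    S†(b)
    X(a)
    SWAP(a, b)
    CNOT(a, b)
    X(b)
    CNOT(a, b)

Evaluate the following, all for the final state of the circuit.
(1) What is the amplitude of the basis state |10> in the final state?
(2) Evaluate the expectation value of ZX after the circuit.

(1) The final state's coefficient on |10> equals sqrt(2)/2.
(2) The expectation value of ZX is -1.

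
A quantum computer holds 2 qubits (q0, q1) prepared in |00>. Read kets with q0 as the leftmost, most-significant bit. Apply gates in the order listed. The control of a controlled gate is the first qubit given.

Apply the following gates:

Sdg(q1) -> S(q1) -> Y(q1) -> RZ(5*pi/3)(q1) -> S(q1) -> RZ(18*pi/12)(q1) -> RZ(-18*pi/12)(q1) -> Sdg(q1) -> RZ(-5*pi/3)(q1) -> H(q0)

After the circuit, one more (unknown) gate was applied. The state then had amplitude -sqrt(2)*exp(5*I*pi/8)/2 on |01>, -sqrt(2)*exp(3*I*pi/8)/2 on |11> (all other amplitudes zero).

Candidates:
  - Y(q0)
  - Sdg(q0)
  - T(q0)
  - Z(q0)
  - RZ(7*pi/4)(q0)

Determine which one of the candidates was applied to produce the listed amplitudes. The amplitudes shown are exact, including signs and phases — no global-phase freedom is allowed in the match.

The applied gate was RZ(7*pi/4)(q0). Key observation: the block from step 4 through step 9 cancels to the identity and can be dropped.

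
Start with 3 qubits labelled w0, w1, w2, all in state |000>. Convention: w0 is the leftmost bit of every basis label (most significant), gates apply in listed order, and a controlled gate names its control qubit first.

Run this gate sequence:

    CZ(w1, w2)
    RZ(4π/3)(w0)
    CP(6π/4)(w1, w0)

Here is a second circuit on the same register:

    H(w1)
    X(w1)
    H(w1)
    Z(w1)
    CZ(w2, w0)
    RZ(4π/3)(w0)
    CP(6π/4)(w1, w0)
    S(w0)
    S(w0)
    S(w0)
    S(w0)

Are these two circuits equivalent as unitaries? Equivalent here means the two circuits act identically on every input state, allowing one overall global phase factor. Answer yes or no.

No — the two circuits implement different unitaries, even allowing a global phase.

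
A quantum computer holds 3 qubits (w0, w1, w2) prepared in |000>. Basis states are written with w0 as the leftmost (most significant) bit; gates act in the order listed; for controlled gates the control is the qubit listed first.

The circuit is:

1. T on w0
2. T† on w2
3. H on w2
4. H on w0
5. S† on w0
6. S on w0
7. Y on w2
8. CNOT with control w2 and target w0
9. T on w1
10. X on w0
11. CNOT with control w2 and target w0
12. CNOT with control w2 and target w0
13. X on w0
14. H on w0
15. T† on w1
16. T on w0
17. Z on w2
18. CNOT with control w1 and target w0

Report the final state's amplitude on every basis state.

The resulting statevector has amplitude -sqrt(2)*I/2 on |000>, -sqrt(2)*I/2 on |001>, and 0 on every other basis state. Key observation: steps 10-13 multiply out to the identity, so the circuit reduces to the remaining gates.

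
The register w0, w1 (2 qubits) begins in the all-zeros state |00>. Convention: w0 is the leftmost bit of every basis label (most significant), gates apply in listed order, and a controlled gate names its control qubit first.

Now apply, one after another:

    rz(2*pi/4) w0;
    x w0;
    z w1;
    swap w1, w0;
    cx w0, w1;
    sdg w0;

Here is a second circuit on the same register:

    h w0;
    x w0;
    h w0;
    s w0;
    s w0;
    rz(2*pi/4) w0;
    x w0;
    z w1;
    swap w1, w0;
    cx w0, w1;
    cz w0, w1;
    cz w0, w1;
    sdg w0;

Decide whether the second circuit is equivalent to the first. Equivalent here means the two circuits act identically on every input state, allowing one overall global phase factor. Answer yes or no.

Yes: on every input state the two circuits agree up to one overall phase factor.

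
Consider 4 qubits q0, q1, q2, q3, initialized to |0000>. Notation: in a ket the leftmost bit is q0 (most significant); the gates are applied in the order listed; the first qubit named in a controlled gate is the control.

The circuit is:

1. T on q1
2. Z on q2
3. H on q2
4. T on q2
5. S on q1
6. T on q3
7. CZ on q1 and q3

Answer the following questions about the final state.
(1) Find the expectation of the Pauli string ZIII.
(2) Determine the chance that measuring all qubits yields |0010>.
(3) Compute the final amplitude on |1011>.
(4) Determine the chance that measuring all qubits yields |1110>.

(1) The observable ZIII averages to 1.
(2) Outcome |0010> occurs with probability 1/2.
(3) The final state's coefficient on |1011> equals 0.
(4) Outcome |1110> occurs with probability 0.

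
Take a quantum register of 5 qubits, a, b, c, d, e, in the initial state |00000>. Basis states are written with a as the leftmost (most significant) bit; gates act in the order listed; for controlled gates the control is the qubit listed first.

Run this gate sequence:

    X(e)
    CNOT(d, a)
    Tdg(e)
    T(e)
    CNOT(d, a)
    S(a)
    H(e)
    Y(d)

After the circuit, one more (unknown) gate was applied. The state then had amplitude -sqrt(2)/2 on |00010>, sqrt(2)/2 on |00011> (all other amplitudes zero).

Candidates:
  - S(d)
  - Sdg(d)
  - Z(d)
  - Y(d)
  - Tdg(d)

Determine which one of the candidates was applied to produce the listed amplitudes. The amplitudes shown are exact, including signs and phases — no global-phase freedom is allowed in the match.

The unique candidate consistent with the amplitudes is S(d). Key observation: gates 2-5 undo each other exactly, leaving only the rest of the circuit to track.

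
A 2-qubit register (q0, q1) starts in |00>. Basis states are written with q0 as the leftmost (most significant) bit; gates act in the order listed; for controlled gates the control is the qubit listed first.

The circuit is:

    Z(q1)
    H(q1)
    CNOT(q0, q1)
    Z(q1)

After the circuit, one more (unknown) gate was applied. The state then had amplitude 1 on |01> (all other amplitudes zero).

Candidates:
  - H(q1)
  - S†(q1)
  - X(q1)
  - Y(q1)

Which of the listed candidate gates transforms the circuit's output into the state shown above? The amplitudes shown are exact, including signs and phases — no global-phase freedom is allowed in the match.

The applied gate was H(q1).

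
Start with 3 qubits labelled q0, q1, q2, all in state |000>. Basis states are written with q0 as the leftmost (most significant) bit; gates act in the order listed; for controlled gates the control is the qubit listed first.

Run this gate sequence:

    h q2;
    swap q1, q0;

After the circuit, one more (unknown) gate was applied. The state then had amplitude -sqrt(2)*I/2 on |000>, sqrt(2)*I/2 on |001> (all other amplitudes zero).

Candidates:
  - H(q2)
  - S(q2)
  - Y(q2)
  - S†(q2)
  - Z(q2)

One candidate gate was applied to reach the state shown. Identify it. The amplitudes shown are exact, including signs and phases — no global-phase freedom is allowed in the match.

It was Y(q2) that produced the state shown.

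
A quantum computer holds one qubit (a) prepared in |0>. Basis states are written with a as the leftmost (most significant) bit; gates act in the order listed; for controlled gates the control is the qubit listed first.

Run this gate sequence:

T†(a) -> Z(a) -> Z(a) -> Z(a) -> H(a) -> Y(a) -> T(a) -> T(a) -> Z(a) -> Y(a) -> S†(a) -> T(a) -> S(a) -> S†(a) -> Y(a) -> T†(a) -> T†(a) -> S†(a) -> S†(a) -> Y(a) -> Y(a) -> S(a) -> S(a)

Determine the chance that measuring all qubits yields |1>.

A full measurement returns |1> with probability 1/2.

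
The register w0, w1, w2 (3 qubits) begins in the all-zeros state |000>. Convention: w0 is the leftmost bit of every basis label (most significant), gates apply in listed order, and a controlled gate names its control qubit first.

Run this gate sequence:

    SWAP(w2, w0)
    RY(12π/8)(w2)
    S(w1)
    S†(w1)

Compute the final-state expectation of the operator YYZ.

The expectation value of YYZ is 0. Key observation: steps 3-4 multiply out to the identity, so the circuit reduces to the remaining gates.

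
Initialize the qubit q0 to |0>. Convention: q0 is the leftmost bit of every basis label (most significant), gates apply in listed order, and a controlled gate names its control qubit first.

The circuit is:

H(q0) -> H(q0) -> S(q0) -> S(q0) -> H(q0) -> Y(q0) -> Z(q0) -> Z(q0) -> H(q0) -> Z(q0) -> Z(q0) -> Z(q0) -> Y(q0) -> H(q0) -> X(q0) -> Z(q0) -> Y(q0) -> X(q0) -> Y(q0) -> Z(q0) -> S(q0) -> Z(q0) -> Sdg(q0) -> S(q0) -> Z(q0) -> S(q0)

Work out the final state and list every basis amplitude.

The resulting statevector has amplitude sqrt(2)/2 on |0>, -sqrt(2)/2 on |1>. Key observation: steps 1-2 multiply out to the identity, so the circuit reduces to the remaining gates.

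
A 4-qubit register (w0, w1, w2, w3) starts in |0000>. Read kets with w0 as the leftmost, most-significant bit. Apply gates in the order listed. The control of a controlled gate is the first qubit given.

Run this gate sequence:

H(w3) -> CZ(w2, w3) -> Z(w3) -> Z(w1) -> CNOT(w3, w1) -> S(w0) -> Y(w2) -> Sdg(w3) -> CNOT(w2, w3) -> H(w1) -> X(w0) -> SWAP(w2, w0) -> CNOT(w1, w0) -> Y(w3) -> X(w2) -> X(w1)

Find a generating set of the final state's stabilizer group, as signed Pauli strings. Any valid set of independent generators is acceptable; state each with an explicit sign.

The stabilizer group can be generated by +XXIZ, +IZIY, +ZZII, +IIZI, among other valid generating sets.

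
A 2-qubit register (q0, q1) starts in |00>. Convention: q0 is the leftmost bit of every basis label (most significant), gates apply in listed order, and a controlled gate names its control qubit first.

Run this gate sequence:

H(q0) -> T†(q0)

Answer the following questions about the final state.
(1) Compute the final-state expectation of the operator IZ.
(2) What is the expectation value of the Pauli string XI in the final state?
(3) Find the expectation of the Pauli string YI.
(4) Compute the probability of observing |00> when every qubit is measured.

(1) The observable IZ averages to 1.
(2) The observable XI averages to sqrt(2)/2.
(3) The expectation value of YI is -sqrt(2)/2.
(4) A full measurement returns |00> with probability 1/2.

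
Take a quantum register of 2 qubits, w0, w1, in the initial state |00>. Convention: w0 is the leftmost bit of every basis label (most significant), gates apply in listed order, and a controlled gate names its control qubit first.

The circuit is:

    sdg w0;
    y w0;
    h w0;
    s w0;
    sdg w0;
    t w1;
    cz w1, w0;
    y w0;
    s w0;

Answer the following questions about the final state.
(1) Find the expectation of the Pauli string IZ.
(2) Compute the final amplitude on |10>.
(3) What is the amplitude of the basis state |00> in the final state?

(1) The expectation value of IZ is 1.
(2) The amplitude on |10> is -sqrt(2)*I/2.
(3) The amplitude on |00> is -sqrt(2)/2.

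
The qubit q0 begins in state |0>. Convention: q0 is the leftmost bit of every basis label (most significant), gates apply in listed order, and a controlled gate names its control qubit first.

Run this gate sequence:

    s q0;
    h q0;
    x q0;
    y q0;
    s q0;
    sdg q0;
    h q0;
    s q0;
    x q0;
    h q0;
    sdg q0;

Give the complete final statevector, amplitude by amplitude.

The final amplitudes are sqrt(2)/2 on |0>, -sqrt(2)*I/2 on |1>.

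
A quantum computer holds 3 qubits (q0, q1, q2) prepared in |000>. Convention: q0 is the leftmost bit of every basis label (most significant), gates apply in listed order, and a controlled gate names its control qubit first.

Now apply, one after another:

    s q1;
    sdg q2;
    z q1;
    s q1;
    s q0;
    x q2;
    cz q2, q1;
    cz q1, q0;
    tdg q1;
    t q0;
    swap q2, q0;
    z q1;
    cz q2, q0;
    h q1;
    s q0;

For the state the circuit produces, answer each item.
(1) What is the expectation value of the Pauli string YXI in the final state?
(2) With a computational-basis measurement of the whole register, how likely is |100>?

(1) The observable YXI averages to 0.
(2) The probability of measuring |100> is 1/2.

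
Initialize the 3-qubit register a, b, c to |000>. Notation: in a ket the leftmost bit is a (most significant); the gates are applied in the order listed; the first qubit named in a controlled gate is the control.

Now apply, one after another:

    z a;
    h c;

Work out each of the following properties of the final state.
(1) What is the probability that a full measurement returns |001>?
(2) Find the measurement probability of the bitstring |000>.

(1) The probability of measuring |001> is 1/2.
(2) A full measurement returns |000> with probability 1/2.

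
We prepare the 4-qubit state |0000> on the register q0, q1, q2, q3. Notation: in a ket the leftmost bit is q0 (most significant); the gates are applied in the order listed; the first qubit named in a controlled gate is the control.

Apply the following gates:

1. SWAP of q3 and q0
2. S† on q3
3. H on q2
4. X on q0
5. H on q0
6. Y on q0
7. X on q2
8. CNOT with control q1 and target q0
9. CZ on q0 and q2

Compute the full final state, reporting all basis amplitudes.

The resulting statevector has amplitude I/2 on |0000>, I/2 on |0010>, I/2 on |1000>, -I/2 on |1010>, and 0 on every other basis state.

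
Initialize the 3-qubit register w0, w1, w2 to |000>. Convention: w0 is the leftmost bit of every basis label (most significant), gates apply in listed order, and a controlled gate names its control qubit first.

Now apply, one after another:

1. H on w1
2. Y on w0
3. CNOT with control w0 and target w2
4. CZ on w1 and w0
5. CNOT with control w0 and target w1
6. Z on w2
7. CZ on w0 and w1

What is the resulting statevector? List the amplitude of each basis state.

The resulting statevector has amplitude sqrt(2)*I/2 on |101>, sqrt(2)*I/2 on |111>, and 0 on every other basis state.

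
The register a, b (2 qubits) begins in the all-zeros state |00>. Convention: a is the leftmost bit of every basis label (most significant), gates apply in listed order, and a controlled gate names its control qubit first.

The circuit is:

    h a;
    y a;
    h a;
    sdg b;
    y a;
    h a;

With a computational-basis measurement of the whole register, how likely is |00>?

The probability of measuring |00> is 1/2.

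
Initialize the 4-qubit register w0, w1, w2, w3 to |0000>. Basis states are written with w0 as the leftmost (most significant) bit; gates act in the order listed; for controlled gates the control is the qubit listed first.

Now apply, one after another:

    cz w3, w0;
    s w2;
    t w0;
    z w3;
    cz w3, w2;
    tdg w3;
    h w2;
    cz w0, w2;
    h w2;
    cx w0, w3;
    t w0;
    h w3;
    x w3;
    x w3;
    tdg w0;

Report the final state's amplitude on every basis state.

The resulting statevector has amplitude sqrt(2)/2 on |0000>, sqrt(2)/2 on |0001>, and 0 on every other basis state.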